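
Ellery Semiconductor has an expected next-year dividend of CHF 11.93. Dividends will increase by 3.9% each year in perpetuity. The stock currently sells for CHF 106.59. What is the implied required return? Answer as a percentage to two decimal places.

Rearranging the constant-growth DDM: r = D₁/P₀ + g.
r = 11.9300 / 106.59 + 0.039 = 0.11192 + 0.039 = 0.15092

15.09%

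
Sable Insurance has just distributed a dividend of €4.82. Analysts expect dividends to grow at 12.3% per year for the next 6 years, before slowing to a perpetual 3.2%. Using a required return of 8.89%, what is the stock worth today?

Two-stage DDM. Project D₁…D_6 at 0.123, terminal growth 0.032, discount at r = 0.0889.
D_1 = 5.4129
D_2 = 6.0786
D_3 = 6.8263
D_4 = 7.6660
D_5 = 8.6089
D_6 = 9.6678
Terminal value at t=6: TV = D_7/(r−g) = 9.9771/(0.0889−0.032) = 175.3448
P₀ = 5.4129/(1+0.0889)^1 + 6.0786/(1+0.0889)^2 + 6.8263/(1+0.0889)^3 + 7.6660/(1+0.0889)^4 + 8.6089/(1+0.0889)^5 + 9.6678/(1+0.0889)^6 + 175.3448/(1+0.0889)^6 = 137.4482

€137.45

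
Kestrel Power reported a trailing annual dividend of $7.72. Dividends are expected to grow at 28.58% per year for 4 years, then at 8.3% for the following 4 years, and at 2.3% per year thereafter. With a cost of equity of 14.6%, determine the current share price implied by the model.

$165.24

Three-stage DDM. Project D₁…D_8; terminal Gordon value at t=8 with g = 0.023; discount at r = 0.146.
D_1 = 9.9264
D_2 = 12.7633
D_3 = 16.4111
D_4 = 21.1014
D_5 = 22.8528
D_6 = 24.7496
D_7 = 26.8038
D_8 = 29.0285
TV_8 = 29.6962/(0.146−0.023) = 241.4323
P₀ = Σ Dₜ/(1+r)ᵗ + TV_8/(1+r)^8 = 165.2444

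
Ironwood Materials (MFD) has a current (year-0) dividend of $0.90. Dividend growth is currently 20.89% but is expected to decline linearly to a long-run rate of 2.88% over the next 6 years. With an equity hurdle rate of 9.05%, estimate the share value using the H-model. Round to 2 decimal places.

$22.89

H-model: P₀ = D₀[(1+g_L) + H(g_S−g_L)]/(r−g_L), with H = 6/2 = 3.
P₀ = 0.90 × [(1+0.0288) + 3×(0.2089−0.0288)] / (0.0905−0.0288)
   = 0.90 × 1.5691 / 0.0617 = 22.8880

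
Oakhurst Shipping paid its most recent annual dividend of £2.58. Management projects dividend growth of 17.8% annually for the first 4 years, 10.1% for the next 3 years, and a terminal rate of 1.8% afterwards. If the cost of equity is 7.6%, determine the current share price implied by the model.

£94.35

Three-stage DDM. Project D₁…D_7; terminal Gordon value at t=7 with g = 0.018; discount at r = 0.076.
D_1 = 3.0392
D_2 = 3.5802
D_3 = 4.2175
D_4 = 4.9682
D_5 = 5.4700
D_6 = 6.0225
D_7 = 6.6308
TV_7 = 6.7501/(0.076−0.018) = 116.3811
P₀ = Σ Dₜ/(1+r)ᵗ + TV_7/(1+r)^7 = 94.3469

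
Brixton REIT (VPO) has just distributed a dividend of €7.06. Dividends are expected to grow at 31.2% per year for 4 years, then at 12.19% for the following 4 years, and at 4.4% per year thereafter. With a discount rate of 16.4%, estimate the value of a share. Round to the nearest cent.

Three-stage DDM. Project D₁…D_8; terminal Gordon value at t=8 with g = 0.044; discount at r = 0.164.
D_1 = 9.2627
D_2 = 12.1527
D_3 = 15.9443
D_4 = 20.9190
D_5 = 23.4690
D_6 = 26.3298
D_7 = 29.5395
D_8 = 33.1403
TV_8 = 34.5985/(0.164−0.044) = 288.3207
P₀ = Σ Dₜ/(1+r)ᵗ + TV_8/(1+r)^8 = 165.5950

€165.60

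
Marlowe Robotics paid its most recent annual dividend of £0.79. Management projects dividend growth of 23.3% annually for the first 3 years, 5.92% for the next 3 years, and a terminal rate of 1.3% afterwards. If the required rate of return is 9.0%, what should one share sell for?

£20.09

Three-stage DDM. Project D₁…D_6; terminal Gordon value at t=6 with g = 0.013; discount at r = 0.09.
D_1 = 0.9741
D_2 = 1.2010
D_3 = 1.4809
D_4 = 1.5685
D_5 = 1.6614
D_6 = 1.7597
TV_6 = 1.7826/(0.09−0.013) = 23.1510
P₀ = Σ Dₜ/(1+r)ᵗ + TV_6/(1+r)^6 = 20.0924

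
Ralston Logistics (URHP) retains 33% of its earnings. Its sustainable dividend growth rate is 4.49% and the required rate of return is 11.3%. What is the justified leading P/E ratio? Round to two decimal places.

9.84

Payout ratio b = 1 − 0.33 = 0.67.
Justified leading P/E = b/(r−g) = 0.67/(0.113−0.0449) = 9.8385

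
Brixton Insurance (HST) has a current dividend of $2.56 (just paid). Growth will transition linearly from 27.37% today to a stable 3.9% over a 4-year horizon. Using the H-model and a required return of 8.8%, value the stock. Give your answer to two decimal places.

H-model: P₀ = D₀[(1+g_L) + H(g_S−g_L)]/(r−g_L), with H = 4/2 = 2.
P₀ = 2.56 × [(1+0.039) + 2×(0.2737−0.039)] / (0.088−0.039)
   = 2.56 × 1.5084 / 0.049 = 78.8062

$78.81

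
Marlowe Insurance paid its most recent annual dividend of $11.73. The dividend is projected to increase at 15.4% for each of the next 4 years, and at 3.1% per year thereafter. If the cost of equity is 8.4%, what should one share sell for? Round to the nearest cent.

Two-stage DDM. Project D₁…D_4 at 0.154, terminal growth 0.031, discount at r = 0.084.
D_1 = 13.5364
D_2 = 15.6210
D_3 = 18.0267
D_4 = 20.8028
Terminal value at t=4: TV = D_5/(r−g) = 21.4477/(0.084−0.031) = 404.6728
P₀ = 13.5364/(1+0.084)^1 + 15.6210/(1+0.084)^2 + 18.0267/(1+0.084)^3 + 20.8028/(1+0.084)^4 + 404.6728/(1+0.084)^4 = 348.0804

$348.08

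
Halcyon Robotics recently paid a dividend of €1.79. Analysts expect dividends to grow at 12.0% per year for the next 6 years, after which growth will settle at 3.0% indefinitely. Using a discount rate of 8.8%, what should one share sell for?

Two-stage DDM. Project D₁…D_6 at 0.12, terminal growth 0.03, discount at r = 0.088.
D_1 = 2.0048
D_2 = 2.2454
D_3 = 2.5148
D_4 = 2.8166
D_5 = 3.1546
D_6 = 3.5331
Terminal value at t=6: TV = D_7/(r−g) = 3.6391/(0.088−0.03) = 62.7437
P₀ = 2.0048/(1+0.088)^1 + 2.2454/(1+0.088)^2 + 2.5148/(1+0.088)^3 + 2.8166/(1+0.088)^4 + 3.1546/(1+0.088)^5 + 3.5331/(1+0.088)^6 + 62.7437/(1+0.088)^6 = 49.7280

€49.73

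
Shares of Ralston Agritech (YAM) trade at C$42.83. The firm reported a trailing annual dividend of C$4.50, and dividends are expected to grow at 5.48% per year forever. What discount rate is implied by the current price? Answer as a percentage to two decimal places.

Rearranging the constant-growth DDM: r = D₁/P₀ + g.
D₁ = 4.50 × (1 + 0.0548) = 4.7466.
r = 4.7466 / 42.83 + 0.0548 = 0.11082 + 0.0548 = 0.16562

16.56%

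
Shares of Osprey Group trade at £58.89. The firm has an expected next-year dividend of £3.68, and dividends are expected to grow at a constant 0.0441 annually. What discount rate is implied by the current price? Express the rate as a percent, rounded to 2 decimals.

10.66%

Rearranging the constant-growth DDM: r = D₁/P₀ + g.
r = 3.6800 / 58.89 + 0.0441 = 0.06249 + 0.0441 = 0.10659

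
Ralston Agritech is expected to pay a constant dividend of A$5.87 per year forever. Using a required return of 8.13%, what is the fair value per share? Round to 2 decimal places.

A$72.20

Zero-growth DDM (perpetuity): P₀ = D/r = 5.87 / 0.0813 = 72.2017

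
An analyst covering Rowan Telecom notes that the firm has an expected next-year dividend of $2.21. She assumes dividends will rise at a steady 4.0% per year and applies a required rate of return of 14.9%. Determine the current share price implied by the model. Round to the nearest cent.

Gordon growth model: P₀ = D₁/(r − g), with D₁ = 2.21 given directly.
P₀ = 2.2100 / (0.149 − 0.04) = 2.2100 / 0.109 = 20.2752

$20.28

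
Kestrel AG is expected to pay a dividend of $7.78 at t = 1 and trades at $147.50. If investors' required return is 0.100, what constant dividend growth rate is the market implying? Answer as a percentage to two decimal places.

4.73%

From P₀ = D₁/(r − g), the implied growth is g = r − D₁/P₀.
g = 0.1 − 7.78/147.50 = 0.1 − 0.05275 = 0.04725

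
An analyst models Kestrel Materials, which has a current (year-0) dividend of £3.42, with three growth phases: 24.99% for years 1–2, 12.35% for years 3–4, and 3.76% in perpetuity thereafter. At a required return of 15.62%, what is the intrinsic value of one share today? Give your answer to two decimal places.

£48.37

Three-stage DDM. Project D₁…D_4; terminal Gordon value at t=4 with g = 0.0376; discount at r = 0.1562.
D_1 = 4.2747
D_2 = 5.3429
D_3 = 6.0027
D_4 = 6.7441
TV_4 = 6.9977/(0.1562−0.0376) = 59.0022
P₀ = Σ Dₜ/(1+r)ᵗ + TV_4/(1+r)^4 = 48.3685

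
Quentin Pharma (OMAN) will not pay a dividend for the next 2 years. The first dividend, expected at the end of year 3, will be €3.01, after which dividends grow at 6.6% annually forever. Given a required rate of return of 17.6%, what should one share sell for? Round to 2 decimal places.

€19.79

Deferred-dividend DDM. At t=2 the remaining stream is a growing perpetuity with first payment D_3 = 3.01.
V_2 = D_3/(r−g) = 3.01/(0.176−0.066) = 27.3636
P₀ = V_2/(1+r)^2 = 27.3636/(1+0.176)^2 = 19.7861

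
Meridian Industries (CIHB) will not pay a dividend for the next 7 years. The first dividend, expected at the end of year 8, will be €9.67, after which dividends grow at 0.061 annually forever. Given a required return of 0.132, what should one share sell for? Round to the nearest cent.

€57.18

Deferred-dividend DDM. At t=7 the remaining stream is a growing perpetuity with first payment D_8 = 9.67.
V_7 = D_8/(r−g) = 9.67/(0.132−0.061) = 136.1972
P₀ = V_7/(1+r)^7 = 136.1972/(1+0.132)^7 = 57.1799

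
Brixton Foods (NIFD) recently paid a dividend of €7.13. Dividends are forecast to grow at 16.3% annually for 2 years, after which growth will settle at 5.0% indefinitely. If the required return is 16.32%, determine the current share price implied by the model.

Two-stage DDM. Project D₁…D_2 at 0.163, terminal growth 0.05, discount at r = 0.1632.
D_1 = 8.2922
D_2 = 9.6438
Terminal value at t=2: TV = D_3/(r−g) = 10.1260/(0.1632−0.05) = 89.4524
P₀ = 8.2922/(1+0.1632)^1 + 9.6438/(1+0.1632)^2 + 89.4524/(1+0.1632)^2 = 80.3687

€80.37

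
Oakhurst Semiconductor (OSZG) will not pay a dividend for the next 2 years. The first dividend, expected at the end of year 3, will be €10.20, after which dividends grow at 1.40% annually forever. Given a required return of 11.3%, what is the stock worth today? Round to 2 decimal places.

€83.17

Deferred-dividend DDM. At t=2 the remaining stream is a growing perpetuity with first payment D_3 = 10.20.
V_2 = D_3/(r−g) = 10.20/(0.113−0.014) = 103.0303
P₀ = V_2/(1+r)^2 = 103.0303/(1+0.113)^2 = 83.1715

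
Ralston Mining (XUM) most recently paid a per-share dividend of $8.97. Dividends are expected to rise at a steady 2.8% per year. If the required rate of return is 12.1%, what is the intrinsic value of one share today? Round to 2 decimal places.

Gordon growth model: P₀ = D₁/(r − g). D₁ = 8.97 × (1 + 0.028) = 9.2212.
P₀ = 9.2212 / (0.121 − 0.028) = 9.2212 / 0.093 = 99.1523

$99.15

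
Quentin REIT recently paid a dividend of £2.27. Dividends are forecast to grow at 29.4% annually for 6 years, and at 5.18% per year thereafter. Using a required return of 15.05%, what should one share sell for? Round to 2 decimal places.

£69.94

Two-stage DDM. Project D₁…D_6 at 0.294, terminal growth 0.0518, discount at r = 0.1505.
D_1 = 2.9374
D_2 = 3.8010
D_3 = 4.9185
D_4 = 6.3645
D_5 = 8.2356
D_6 = 10.6569
Terminal value at t=6: TV = D_7/(r−g) = 11.2089/(0.1505−0.0518) = 113.5658
P₀ = 2.9374/(1+0.1505)^1 + 3.8010/(1+0.1505)^2 + 4.9185/(1+0.1505)^3 + 6.3645/(1+0.1505)^4 + 8.2356/(1+0.1505)^5 + 10.6569/(1+0.1505)^6 + 113.5658/(1+0.1505)^6 = 69.9378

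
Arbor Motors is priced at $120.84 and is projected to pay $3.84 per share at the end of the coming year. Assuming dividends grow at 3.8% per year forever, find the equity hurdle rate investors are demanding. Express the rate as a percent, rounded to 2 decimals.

Rearranging the constant-growth DDM: r = D₁/P₀ + g.
r = 3.8400 / 120.84 + 0.038 = 0.03178 + 0.038 = 0.06978

6.98%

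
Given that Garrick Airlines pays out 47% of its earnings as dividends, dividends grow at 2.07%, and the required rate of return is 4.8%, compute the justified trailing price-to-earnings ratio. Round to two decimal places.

Justified trailing P/E = b(1+g)/(r−g) = 0.47×(1+0.0207)/(0.048−0.0207) = 17.5725

17.57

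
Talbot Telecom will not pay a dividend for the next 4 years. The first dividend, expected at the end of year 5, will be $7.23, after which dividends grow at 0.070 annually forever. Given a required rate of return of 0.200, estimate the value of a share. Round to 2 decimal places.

$26.82

Deferred-dividend DDM. At t=4 the remaining stream is a growing perpetuity with first payment D_5 = 7.23.
V_4 = D_5/(r−g) = 7.23/(0.2−0.07) = 55.6154
P₀ = V_4/(1+r)^4 = 55.6154/(1+0.2)^4 = 26.8207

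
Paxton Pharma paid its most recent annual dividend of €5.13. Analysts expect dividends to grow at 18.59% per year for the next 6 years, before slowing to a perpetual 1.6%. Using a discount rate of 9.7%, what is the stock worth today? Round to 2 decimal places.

Two-stage DDM. Project D₁…D_6 at 0.1859, terminal growth 0.016, discount at r = 0.097.
D_1 = 6.0837
D_2 = 7.2146
D_3 = 8.5558
D_4 = 10.1463
D_5 = 12.0326
D_6 = 14.2694
Terminal value at t=6: TV = D_7/(r−g) = 14.4977/(0.097−0.016) = 178.9841
P₀ = 6.0837/(1+0.097)^1 + 7.2146/(1+0.097)^2 + 8.5558/(1+0.097)^3 + 10.1463/(1+0.097)^4 + 12.0326/(1+0.097)^5 + 14.2694/(1+0.097)^6 + 178.9841/(1+0.097)^6 = 143.4909

€143.49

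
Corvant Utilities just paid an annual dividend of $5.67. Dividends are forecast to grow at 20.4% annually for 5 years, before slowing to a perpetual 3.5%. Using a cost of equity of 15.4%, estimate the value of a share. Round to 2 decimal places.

$93.22

Two-stage DDM. Project D₁…D_5 at 0.204, terminal growth 0.035, discount at r = 0.154.
D_1 = 6.8267
D_2 = 8.2193
D_3 = 9.8961
D_4 = 11.9149
D_5 = 14.3455
Terminal value at t=5: TV = D_6/(r−g) = 14.8476/(0.154−0.035) = 124.7696
P₀ = 6.8267/(1+0.154)^1 + 8.2193/(1+0.154)^2 + 9.8961/(1+0.154)^3 + 11.9149/(1+0.154)^4 + 14.3455/(1+0.154)^5 + 124.7696/(1+0.154)^5 = 93.2198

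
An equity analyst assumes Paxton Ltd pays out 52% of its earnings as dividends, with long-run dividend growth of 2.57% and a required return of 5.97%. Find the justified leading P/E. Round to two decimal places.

15.29

Justified leading P/E = b/(r−g) = 0.52/(0.0597−0.0257) = 15.2941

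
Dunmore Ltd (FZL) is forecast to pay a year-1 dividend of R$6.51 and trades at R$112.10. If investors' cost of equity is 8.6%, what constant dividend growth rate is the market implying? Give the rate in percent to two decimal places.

From P₀ = D₁/(r − g), the implied growth is g = r − D₁/P₀.
g = 0.086 − 6.51/112.10 = 0.086 − 0.05807 = 0.02793

2.79%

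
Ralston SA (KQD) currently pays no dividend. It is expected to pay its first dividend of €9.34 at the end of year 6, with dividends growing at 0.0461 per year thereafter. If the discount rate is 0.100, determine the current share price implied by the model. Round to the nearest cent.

Deferred-dividend DDM. At t=5 the remaining stream is a growing perpetuity with first payment D_6 = 9.34.
V_5 = D_6/(r−g) = 9.34/(0.1−0.0461) = 173.2839
P₀ = V_5/(1+r)^5 = 173.2839/(1+0.1)^5 = 107.5956

€107.60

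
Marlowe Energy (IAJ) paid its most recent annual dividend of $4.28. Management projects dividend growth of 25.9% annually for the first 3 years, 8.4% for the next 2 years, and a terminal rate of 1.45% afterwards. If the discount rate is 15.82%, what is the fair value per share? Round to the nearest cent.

$59.17

Three-stage DDM. Project D₁…D_5; terminal Gordon value at t=5 with g = 0.0145; discount at r = 0.1582.
D_1 = 5.3885
D_2 = 6.7841
D_3 = 8.5412
D_4 = 9.2587
D_5 = 10.0364
TV_5 = 10.1820/(0.1582−0.0145) = 70.8557
P₀ = Σ Dₜ/(1+r)ᵗ + TV_5/(1+r)^5 = 59.1668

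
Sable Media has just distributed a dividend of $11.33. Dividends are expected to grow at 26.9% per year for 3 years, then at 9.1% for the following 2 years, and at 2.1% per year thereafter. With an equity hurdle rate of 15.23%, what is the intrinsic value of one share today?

$174.73

Three-stage DDM. Project D₁…D_5; terminal Gordon value at t=5 with g = 0.021; discount at r = 0.1523.
D_1 = 14.3778
D_2 = 18.2454
D_3 = 23.1534
D_4 = 25.2604
D_5 = 27.5591
TV_5 = 28.1378/(0.1523−0.021) = 214.3015
P₀ = Σ Dₜ/(1+r)ᵗ + TV_5/(1+r)^5 = 174.7312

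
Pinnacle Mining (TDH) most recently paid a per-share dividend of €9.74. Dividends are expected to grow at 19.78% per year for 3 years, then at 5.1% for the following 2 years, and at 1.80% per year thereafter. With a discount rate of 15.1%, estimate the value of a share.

€120.89

Three-stage DDM. Project D₁…D_5; terminal Gordon value at t=5 with g = 0.018; discount at r = 0.151.
D_1 = 11.6666
D_2 = 13.9742
D_3 = 16.7383
D_4 = 17.5920
D_5 = 18.4892
TV_5 = 18.8220/(0.151−0.018) = 141.5186
P₀ = Σ Dₜ/(1+r)ᵗ + TV_5/(1+r)^5 = 120.8918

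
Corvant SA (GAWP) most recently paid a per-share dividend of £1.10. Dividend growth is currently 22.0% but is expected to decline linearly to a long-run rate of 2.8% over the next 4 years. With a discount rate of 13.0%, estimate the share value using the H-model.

H-model: P₀ = D₀[(1+g_L) + H(g_S−g_L)]/(r−g_L), with H = 4/2 = 2.
P₀ = 1.10 × [(1+0.028) + 2×(0.22−0.028)] / (0.13−0.028)
   = 1.10 × 1.4120 / 0.102 = 15.2275

£15.23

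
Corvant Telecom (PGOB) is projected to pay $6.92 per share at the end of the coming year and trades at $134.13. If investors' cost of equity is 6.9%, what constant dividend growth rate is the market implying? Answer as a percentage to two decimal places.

From P₀ = D₁/(r − g), the implied growth is g = r − D₁/P₀.
g = 0.069 − 6.92/134.13 = 0.069 − 0.05159 = 0.01741

1.74%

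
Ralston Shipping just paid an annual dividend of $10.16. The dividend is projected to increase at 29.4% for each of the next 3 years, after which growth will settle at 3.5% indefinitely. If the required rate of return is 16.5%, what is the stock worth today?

Two-stage DDM. Project D₁…D_3 at 0.294, terminal growth 0.035, discount at r = 0.165.
D_1 = 13.1470
D_2 = 17.0123
D_3 = 22.0139
Terminal value at t=3: TV = D_4/(r−g) = 22.7844/(0.165−0.035) = 175.2643
P₀ = 13.1470/(1+0.165)^1 + 17.0123/(1+0.165)^2 + 22.0139/(1+0.165)^3 + 175.2643/(1+0.165)^3 = 148.5871

$148.59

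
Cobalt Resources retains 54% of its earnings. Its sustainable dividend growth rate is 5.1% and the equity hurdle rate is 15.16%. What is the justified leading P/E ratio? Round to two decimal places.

Payout ratio b = 1 − 0.54 = 0.46.
Justified leading P/E = b/(r−g) = 0.46/(0.1516−0.051) = 4.5726

4.57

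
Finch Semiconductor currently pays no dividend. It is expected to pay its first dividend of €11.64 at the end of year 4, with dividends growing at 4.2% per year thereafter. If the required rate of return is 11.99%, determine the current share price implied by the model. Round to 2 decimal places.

€106.38

Deferred-dividend DDM. At t=3 the remaining stream is a growing perpetuity with first payment D_4 = 11.64.
V_3 = D_4/(r−g) = 11.64/(0.1199−0.042) = 149.4223
P₀ = V_3/(1+r)^3 = 149.4223/(1+0.1199)^3 = 106.3844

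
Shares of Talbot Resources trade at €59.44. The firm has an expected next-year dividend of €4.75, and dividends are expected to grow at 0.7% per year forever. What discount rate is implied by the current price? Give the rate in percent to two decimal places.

Rearranging the constant-growth DDM: r = D₁/P₀ + g.
r = 4.7500 / 59.44 + 0.007 = 0.07991 + 0.007 = 0.08691

8.69%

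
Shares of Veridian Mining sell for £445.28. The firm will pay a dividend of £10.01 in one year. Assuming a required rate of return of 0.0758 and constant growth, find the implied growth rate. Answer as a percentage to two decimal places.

5.33%

From P₀ = D₁/(r − g), the implied growth is g = r − D₁/P₀.
g = 0.0758 − 10.01/445.28 = 0.0758 − 0.02248 = 0.05332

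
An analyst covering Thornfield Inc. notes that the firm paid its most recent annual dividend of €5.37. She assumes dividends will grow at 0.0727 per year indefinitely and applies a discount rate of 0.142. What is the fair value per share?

€83.12

Gordon growth model: P₀ = D₁/(r − g). D₁ = 5.37 × (1 + 0.0727) = 5.7604.
P₀ = 5.7604 / (0.142 − 0.0727) = 5.7604 / 0.0693 = 83.1226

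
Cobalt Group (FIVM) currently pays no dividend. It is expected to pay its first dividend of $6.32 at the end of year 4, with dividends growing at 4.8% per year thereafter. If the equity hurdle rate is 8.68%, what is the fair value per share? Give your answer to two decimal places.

$126.89

Deferred-dividend DDM. At t=3 the remaining stream is a growing perpetuity with first payment D_4 = 6.32.
V_3 = D_4/(r−g) = 6.32/(0.0868−0.048) = 162.8866
P₀ = V_3/(1+r)^3 = 162.8866/(1+0.0868)^3 = 126.8926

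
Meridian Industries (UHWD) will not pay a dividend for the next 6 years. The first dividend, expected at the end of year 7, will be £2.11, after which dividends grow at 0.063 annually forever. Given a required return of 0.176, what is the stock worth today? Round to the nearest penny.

Deferred-dividend DDM. At t=6 the remaining stream is a growing perpetuity with first payment D_7 = 2.11.
V_6 = D_7/(r−g) = 2.11/(0.176−0.063) = 18.6726
P₀ = V_6/(1+r)^6 = 18.6726/(1+0.176)^6 = 7.0593

£7.06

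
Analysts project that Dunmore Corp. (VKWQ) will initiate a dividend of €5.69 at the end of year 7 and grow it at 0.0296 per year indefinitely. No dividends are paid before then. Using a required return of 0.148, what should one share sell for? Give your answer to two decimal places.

Deferred-dividend DDM. At t=6 the remaining stream is a growing perpetuity with first payment D_7 = 5.69.
V_6 = D_7/(r−g) = 5.69/(0.148−0.0296) = 48.0574
P₀ = V_6/(1+r)^6 = 48.0574/(1+0.148)^6 = 20.9947

€20.99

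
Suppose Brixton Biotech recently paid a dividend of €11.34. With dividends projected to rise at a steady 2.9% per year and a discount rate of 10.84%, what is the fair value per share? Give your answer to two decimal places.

€146.96

Gordon growth model: P₀ = D₁/(r − g). D₁ = 11.34 × (1 + 0.029) = 11.6689.
P₀ = 11.6689 / (0.1084 − 0.029) = 11.6689 / 0.0794 = 146.9630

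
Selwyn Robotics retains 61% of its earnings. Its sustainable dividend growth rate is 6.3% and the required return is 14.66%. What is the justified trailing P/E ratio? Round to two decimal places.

Payout ratio b = 1 − 0.61 = 0.39.
Justified trailing P/E = b(1+g)/(r−g) = 0.39×(1+0.063)/(0.1466−0.063) = 4.9590

4.96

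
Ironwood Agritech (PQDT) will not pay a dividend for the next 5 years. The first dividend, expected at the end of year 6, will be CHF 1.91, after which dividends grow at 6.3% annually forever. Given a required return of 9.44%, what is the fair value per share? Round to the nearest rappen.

CHF 38.75

Deferred-dividend DDM. At t=5 the remaining stream is a growing perpetuity with first payment D_6 = 1.91.
V_5 = D_6/(r−g) = 1.91/(0.0944−0.063) = 60.8280
P₀ = V_5/(1+r)^5 = 60.8280/(1+0.0944)^5 = 38.7457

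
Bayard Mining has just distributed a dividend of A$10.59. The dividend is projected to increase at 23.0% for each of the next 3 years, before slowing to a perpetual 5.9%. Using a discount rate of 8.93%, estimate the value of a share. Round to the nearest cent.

A$573.58

Two-stage DDM. Project D₁…D_3 at 0.23, terminal growth 0.059, discount at r = 0.0893.
D_1 = 13.0257
D_2 = 16.0216
D_3 = 19.7066
Terminal value at t=3: TV = D_4/(r−g) = 20.8693/(0.0893−0.059) = 688.7548
P₀ = 13.0257/(1+0.0893)^1 + 16.0216/(1+0.0893)^2 + 19.7066/(1+0.0893)^3 + 688.7548/(1+0.0893)^3 = 573.5778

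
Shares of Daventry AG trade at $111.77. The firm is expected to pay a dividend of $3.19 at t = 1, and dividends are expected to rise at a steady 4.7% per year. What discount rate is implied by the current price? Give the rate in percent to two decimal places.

Rearranging the constant-growth DDM: r = D₁/P₀ + g.
r = 3.1900 / 111.77 + 0.047 = 0.02854 + 0.047 = 0.07554

7.55%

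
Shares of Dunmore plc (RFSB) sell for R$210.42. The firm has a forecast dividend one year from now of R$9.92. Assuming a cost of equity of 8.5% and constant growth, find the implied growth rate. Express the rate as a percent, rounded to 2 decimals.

3.79%

From P₀ = D₁/(r − g), the implied growth is g = r − D₁/P₀.
g = 0.085 − 9.92/210.42 = 0.085 − 0.04714 = 0.03786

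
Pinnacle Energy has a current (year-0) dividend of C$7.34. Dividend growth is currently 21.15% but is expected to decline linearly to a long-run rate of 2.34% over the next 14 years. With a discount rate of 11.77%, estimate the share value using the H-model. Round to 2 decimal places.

H-model: P₀ = D₀[(1+g_L) + H(g_S−g_L)]/(r−g_L), with H = 14/2 = 7.
P₀ = 7.34 × [(1+0.0234) + 7×(0.2115−0.0234)] / (0.1177−0.0234)
   = 7.34 × 2.3401 / 0.0943 = 182.1456

C$182.15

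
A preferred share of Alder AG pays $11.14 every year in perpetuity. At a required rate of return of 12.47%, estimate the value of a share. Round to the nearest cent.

Zero-growth DDM (perpetuity): P₀ = D/r = 11.14 / 0.1247 = 89.3344

$89.33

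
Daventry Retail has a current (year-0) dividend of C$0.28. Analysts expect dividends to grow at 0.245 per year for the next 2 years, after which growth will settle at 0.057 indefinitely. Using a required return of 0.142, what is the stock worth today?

Two-stage DDM. Project D₁…D_2 at 0.245, terminal growth 0.057, discount at r = 0.142.
D_1 = 0.3486
D_2 = 0.4340
Terminal value at t=2: TV = D_3/(r−g) = 0.4587/(0.142−0.057) = 5.3970
P₀ = 0.3486/(1+0.142)^1 + 0.4340/(1+0.142)^2 + 5.3970/(1+0.142)^2 = 4.7763

C$4.78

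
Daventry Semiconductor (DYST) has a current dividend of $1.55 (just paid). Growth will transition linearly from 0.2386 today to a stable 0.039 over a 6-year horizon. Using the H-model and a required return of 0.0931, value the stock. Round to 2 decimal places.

$46.92

H-model: P₀ = D₀[(1+g_L) + H(g_S−g_L)]/(r−g_L), with H = 6/2 = 3.
P₀ = 1.55 × [(1+0.039) + 3×(0.2386−0.039)] / (0.0931−0.039)
   = 1.55 × 1.6378 / 0.0541 = 46.9240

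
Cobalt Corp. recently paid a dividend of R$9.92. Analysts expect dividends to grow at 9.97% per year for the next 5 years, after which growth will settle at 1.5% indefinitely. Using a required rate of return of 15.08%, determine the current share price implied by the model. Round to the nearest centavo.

R$102.45

Two-stage DDM. Project D₁…D_5 at 0.0997, terminal growth 0.015, discount at r = 0.1508.
D_1 = 10.9090
D_2 = 11.9967
D_3 = 13.1927
D_4 = 14.5080
D_5 = 15.9545
Terminal value at t=5: TV = D_6/(r−g) = 16.1938/(0.1508−0.015) = 119.2474
P₀ = 10.9090/(1+0.1508)^1 + 11.9967/(1+0.1508)^2 + 13.1927/(1+0.1508)^3 + 14.5080/(1+0.1508)^4 + 15.9545/(1+0.1508)^5 + 119.2474/(1+0.1508)^5 = 102.4524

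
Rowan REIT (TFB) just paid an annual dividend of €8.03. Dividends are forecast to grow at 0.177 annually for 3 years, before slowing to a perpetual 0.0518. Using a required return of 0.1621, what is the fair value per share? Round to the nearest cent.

€104.27

Two-stage DDM. Project D₁…D_3 at 0.177, terminal growth 0.0518, discount at r = 0.1621.
D_1 = 9.4513
D_2 = 11.1242
D_3 = 13.0932
Terminal value at t=3: TV = D_4/(r−g) = 13.7714/(0.1621−0.0518) = 124.8540
P₀ = 9.4513/(1+0.1621)^1 + 11.1242/(1+0.1621)^2 + 13.0932/(1+0.1621)^3 + 124.8540/(1+0.1621)^3 = 104.2689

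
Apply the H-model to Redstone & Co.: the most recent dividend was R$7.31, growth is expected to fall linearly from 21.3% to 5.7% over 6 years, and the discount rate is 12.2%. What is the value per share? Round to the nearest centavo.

H-model: P₀ = D₀[(1+g_L) + H(g_S−g_L)]/(r−g_L), with H = 6/2 = 3.
P₀ = 7.31 × [(1+0.057) + 3×(0.213−0.057)] / (0.122−0.057)
   = 7.31 × 1.5250 / 0.065 = 171.5038

R$171.50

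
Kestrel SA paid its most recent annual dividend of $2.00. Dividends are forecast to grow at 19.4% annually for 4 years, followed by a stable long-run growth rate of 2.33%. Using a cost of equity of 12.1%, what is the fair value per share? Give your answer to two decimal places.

$36.35

Two-stage DDM. Project D₁…D_4 at 0.194, terminal growth 0.0233, discount at r = 0.121.
D_1 = 2.3880
D_2 = 2.8513
D_3 = 3.4044
D_4 = 4.0649
Terminal value at t=4: TV = D_5/(r−g) = 4.1596/(0.121−0.0233) = 42.5751
P₀ = 2.3880/(1+0.121)^1 + 2.8513/(1+0.121)^2 + 3.4044/(1+0.121)^3 + 4.0649/(1+0.121)^4 + 42.5751/(1+0.121)^4 = 36.3508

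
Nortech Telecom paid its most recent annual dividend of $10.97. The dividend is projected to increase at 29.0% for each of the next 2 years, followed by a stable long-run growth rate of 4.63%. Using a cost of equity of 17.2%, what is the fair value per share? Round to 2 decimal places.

Two-stage DDM. Project D₁…D_2 at 0.29, terminal growth 0.0463, discount at r = 0.172.
D_1 = 14.1513
D_2 = 18.2552
Terminal value at t=2: TV = D_3/(r−g) = 19.1004/(0.172−0.0463) = 151.9522
P₀ = 14.1513/(1+0.172)^1 + 18.2552/(1+0.172)^2 + 151.9522/(1+0.172)^2 = 135.9893

$135.99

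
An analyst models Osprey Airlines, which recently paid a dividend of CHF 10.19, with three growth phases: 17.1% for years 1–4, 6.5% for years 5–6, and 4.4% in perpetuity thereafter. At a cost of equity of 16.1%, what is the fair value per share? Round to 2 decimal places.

CHF 139.37

Three-stage DDM. Project D₁…D_6; terminal Gordon value at t=6 with g = 0.044; discount at r = 0.161.
D_1 = 11.9325
D_2 = 13.9729
D_3 = 16.3623
D_4 = 19.1603
D_5 = 20.4057
D_6 = 21.7321
TV_6 = 22.6883/(0.161−0.044) = 193.9169
P₀ = Σ Dₜ/(1+r)ᵗ + TV_6/(1+r)^6 = 139.3739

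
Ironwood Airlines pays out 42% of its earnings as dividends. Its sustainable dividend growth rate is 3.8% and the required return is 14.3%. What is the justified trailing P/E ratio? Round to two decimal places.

4.15

Justified trailing P/E = b(1+g)/(r−g) = 0.42×(1+0.038)/(0.143−0.038) = 4.1520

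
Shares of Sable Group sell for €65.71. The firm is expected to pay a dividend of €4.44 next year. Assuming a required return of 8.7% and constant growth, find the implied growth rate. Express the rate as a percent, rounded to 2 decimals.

From P₀ = D₁/(r − g), the implied growth is g = r − D₁/P₀.
g = 0.087 − 4.44/65.71 = 0.087 − 0.06757 = 0.01943

1.94%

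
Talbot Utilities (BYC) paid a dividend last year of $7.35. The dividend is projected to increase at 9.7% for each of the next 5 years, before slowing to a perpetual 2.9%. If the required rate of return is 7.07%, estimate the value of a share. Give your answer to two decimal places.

$244.32

Two-stage DDM. Project D₁…D_5 at 0.097, terminal growth 0.029, discount at r = 0.0707.
D_1 = 8.0629
D_2 = 8.8451
D_3 = 9.7030
D_4 = 10.6442
D_5 = 11.6767
Terminal value at t=5: TV = D_6/(r−g) = 12.0153/(0.0707−0.029) = 288.1375
P₀ = 8.0629/(1+0.0707)^1 + 8.8451/(1+0.0707)^2 + 9.7030/(1+0.0707)^3 + 10.6442/(1+0.0707)^4 + 11.6767/(1+0.0707)^5 + 288.1375/(1+0.0707)^5 = 244.3158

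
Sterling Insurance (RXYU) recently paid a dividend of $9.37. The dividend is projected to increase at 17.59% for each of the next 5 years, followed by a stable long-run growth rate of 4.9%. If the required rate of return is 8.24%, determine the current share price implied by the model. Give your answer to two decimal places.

Two-stage DDM. Project D₁…D_5 at 0.1759, terminal growth 0.049, discount at r = 0.0824.
D_1 = 11.0182
D_2 = 12.9563
D_3 = 15.2353
D_4 = 17.9152
D_5 = 21.0665
Terminal value at t=5: TV = D_6/(r−g) = 22.0987/(0.0824−0.049) = 661.6382
P₀ = 11.0182/(1+0.0824)^1 + 12.9563/(1+0.0824)^2 + 15.2353/(1+0.0824)^3 + 17.9152/(1+0.0824)^4 + 21.0665/(1+0.0824)^5 + 661.6382/(1+0.0824)^5 = 505.8128

$505.81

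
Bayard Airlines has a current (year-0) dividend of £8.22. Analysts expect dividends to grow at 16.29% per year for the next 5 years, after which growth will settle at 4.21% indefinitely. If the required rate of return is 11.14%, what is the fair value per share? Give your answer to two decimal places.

£202.21

Two-stage DDM. Project D₁…D_5 at 0.1629, terminal growth 0.0421, discount at r = 0.1114.
D_1 = 9.5590
D_2 = 11.1162
D_3 = 12.9270
D_4 = 15.0328
D_5 = 17.4817
Terminal value at t=5: TV = D_6/(r−g) = 18.2177/(0.1114−0.0421) = 262.8814
P₀ = 9.5590/(1+0.1114)^1 + 11.1162/(1+0.1114)^2 + 12.9270/(1+0.1114)^3 + 15.0328/(1+0.1114)^4 + 17.4817/(1+0.1114)^5 + 262.8814/(1+0.1114)^5 = 202.2062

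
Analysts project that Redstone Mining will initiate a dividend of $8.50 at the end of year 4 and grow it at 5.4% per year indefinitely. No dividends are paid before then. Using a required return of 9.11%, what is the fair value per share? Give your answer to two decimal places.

Deferred-dividend DDM. At t=3 the remaining stream is a growing perpetuity with first payment D_4 = 8.50.
V_3 = D_4/(r−g) = 8.50/(0.0911−0.054) = 229.1105
P₀ = V_3/(1+r)^3 = 229.1105/(1+0.0911)^3 = 176.3808

$176.38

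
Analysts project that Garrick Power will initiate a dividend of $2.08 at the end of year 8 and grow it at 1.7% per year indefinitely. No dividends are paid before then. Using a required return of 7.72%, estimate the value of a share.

$20.53

Deferred-dividend DDM. At t=7 the remaining stream is a growing perpetuity with first payment D_8 = 2.08.
V_7 = D_8/(r−g) = 2.08/(0.0772−0.017) = 34.5515
P₀ = V_7/(1+r)^7 = 34.5515/(1+0.0772)^7 = 20.5302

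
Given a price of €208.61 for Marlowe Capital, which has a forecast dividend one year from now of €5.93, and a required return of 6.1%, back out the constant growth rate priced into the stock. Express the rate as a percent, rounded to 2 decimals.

From P₀ = D₁/(r − g), the implied growth is g = r − D₁/P₀.
g = 0.061 − 5.93/208.61 = 0.061 − 0.02843 = 0.03257

3.26%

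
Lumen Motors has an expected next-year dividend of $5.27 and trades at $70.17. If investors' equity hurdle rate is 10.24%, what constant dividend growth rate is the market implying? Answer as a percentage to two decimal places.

From P₀ = D₁/(r − g), the implied growth is g = r − D₁/P₀.
g = 0.1024 − 5.27/70.17 = 0.1024 − 0.07510 = 0.02730

2.73%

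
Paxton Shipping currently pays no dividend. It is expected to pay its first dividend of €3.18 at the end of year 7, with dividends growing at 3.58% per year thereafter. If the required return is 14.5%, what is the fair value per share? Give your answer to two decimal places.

Deferred-dividend DDM. At t=6 the remaining stream is a growing perpetuity with first payment D_7 = 3.18.
V_6 = D_7/(r−g) = 3.18/(0.145−0.0358) = 29.1209
P₀ = V_6/(1+r)^6 = 29.1209/(1+0.145)^6 = 12.9232

€12.92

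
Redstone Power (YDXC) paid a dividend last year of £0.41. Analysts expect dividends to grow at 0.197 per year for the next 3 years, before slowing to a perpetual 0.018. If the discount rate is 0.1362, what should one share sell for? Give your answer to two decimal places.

Two-stage DDM. Project D₁…D_3 at 0.197, terminal growth 0.018, discount at r = 0.1362.
D_1 = 0.4908
D_2 = 0.5875
D_3 = 0.7032
Terminal value at t=3: TV = D_4/(r−g) = 0.7158/(0.1362−0.018) = 6.0561
P₀ = 0.4908/(1+0.1362)^1 + 0.5875/(1+0.1362)^2 + 0.7032/(1+0.1362)^3 + 6.0561/(1+0.1362)^3 = 5.4953

£5.50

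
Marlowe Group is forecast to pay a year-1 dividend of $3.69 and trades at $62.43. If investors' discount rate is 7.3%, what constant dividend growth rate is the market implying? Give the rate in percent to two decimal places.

From P₀ = D₁/(r − g), the implied growth is g = r − D₁/P₀.
g = 0.073 − 3.69/62.43 = 0.073 − 0.05911 = 0.01389

1.39%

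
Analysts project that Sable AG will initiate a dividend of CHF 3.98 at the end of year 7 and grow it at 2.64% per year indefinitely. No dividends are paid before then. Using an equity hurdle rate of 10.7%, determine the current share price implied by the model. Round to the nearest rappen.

CHF 26.83

Deferred-dividend DDM. At t=6 the remaining stream is a growing perpetuity with first payment D_7 = 3.98.
V_6 = D_7/(r−g) = 3.98/(0.107−0.0264) = 49.3797
P₀ = V_6/(1+r)^6 = 49.3797/(1+0.107)^6 = 26.8326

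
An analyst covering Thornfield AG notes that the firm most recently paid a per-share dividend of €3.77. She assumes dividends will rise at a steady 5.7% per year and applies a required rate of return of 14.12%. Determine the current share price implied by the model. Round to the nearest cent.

Gordon growth model: P₀ = D₁/(r − g). D₁ = 3.77 × (1 + 0.057) = 3.9849.
P₀ = 3.9849 / (0.1412 − 0.057) = 3.9849 / 0.0842 = 47.3265

€47.33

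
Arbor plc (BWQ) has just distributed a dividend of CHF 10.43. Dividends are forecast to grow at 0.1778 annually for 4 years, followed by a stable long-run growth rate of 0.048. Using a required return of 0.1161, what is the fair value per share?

Two-stage DDM. Project D₁…D_4 at 0.1778, terminal growth 0.048, discount at r = 0.1161.
D_1 = 12.2845
D_2 = 14.4686
D_3 = 17.0412
D_4 = 20.0711
Terminal value at t=4: TV = D_5/(r−g) = 21.0345/(0.1161−0.048) = 308.8764
P₀ = 12.2845/(1+0.1161)^1 + 14.4686/(1+0.1161)^2 + 17.0412/(1+0.1161)^3 + 20.0711/(1+0.1161)^4 + 308.8764/(1+0.1161)^4 = 246.8682

CHF 246.87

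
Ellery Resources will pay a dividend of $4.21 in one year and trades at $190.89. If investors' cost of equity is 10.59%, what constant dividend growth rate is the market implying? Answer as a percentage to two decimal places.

From P₀ = D₁/(r − g), the implied growth is g = r − D₁/P₀.
g = 0.1059 − 4.21/190.89 = 0.1059 − 0.02205 = 0.08385

8.38%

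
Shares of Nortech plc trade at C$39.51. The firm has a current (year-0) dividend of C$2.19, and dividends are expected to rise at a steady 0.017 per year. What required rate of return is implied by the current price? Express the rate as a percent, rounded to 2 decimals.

Rearranging the constant-growth DDM: r = D₁/P₀ + g.
D₁ = 2.19 × (1 + 0.017) = 2.2272.
r = 2.2272 / 39.51 + 0.017 = 0.05637 + 0.017 = 0.07337

7.34%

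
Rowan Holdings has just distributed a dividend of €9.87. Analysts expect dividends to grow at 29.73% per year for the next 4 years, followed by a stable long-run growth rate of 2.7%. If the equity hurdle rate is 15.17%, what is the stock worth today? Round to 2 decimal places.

Two-stage DDM. Project D₁…D_4 at 0.2973, terminal growth 0.027, discount at r = 0.1517.
D_1 = 12.8044
D_2 = 16.6111
D_3 = 21.5496
D_4 = 27.9562
Terminal value at t=4: TV = D_5/(r−g) = 28.7111/(0.1517−0.027) = 230.2411
P₀ = 12.8044/(1+0.1517)^1 + 16.6111/(1+0.1517)^2 + 21.5496/(1+0.1517)^3 + 27.9562/(1+0.1517)^4 + 230.2411/(1+0.1517)^4 = 184.5031

€184.50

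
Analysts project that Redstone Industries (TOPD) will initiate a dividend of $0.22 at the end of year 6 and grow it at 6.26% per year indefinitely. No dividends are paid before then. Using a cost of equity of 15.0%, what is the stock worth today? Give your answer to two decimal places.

$1.25

Deferred-dividend DDM. At t=5 the remaining stream is a growing perpetuity with first payment D_6 = 0.22.
V_5 = D_6/(r−g) = 0.22/(0.15−0.0626) = 2.5172
P₀ = V_5/(1+r)^5 = 2.5172/(1+0.15)^5 = 1.2515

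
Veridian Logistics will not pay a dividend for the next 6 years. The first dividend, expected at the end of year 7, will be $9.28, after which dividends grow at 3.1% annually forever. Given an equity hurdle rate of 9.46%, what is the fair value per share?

Deferred-dividend DDM. At t=6 the remaining stream is a growing perpetuity with first payment D_7 = 9.28.
V_6 = D_7/(r−g) = 9.28/(0.0946−0.031) = 145.9119
P₀ = V_6/(1+r)^6 = 145.9119/(1+0.0946)^6 = 84.8317

$84.83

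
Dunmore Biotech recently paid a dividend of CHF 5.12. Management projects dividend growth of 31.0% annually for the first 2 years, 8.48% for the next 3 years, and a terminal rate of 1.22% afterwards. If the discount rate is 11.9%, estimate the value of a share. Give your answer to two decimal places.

Three-stage DDM. Project D₁…D_5; terminal Gordon value at t=5 with g = 0.0122; discount at r = 0.119.
D_1 = 6.7072
D_2 = 8.7864
D_3 = 9.5315
D_4 = 10.3398
D_5 = 11.2166
TV_5 = 11.3535/(0.119−0.0122) = 106.3057
P₀ = Σ Dₜ/(1+r)ᵗ + TV_5/(1+r)^5 = 93.3920

CHF 93.39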